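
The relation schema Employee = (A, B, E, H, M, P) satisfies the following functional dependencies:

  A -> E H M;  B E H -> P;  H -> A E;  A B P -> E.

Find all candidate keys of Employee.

Attribute B never appears on the right-hand side of any dependency, so B must belong to every candidate key.
{B}⁺ = {B}, which is not all of the schema, so we must add further attributes.
{A, B}⁺: A→EHM adds E, H, M; BEH→P adds P → {A, B, E, H, M, P}.
{B, H}⁺: H→AE adds A, E; A→EHM adds M; BEH→P adds P → {A, B, E, H, M, P}.

{A, B}, {B, H}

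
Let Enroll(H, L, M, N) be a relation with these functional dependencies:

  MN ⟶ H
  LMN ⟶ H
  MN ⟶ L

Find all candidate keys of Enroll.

{M, N}⁺: MN→H adds H; MN→L adds L → {H, L, M, N}.
No other minimal superkey exists.

{M, N}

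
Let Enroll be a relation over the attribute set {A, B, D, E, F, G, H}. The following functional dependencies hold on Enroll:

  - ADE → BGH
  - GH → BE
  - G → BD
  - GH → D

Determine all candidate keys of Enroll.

{A, D, E, F}; {A, E, F, G}; {A, F, G, H}

Attributes A, F never appear on any right-hand side, so every candidate key must contain {A, F}.
{A, F}⁺ = {A, F}, which is not all of the schema, so we must add further attributes.
{A, D, E, F}⁺: ADE→BGH adds B, G, H → {A, B, D, E, F, G, H}.
{A, E, F, G}⁺: G→BD adds B, D; ADE→BGH adds H → {A, B, D, E, F, G, H}.
{A, F, G, H}⁺: GH→BE adds B, E; G→BD adds D → {A, B, D, E, F, G, H}.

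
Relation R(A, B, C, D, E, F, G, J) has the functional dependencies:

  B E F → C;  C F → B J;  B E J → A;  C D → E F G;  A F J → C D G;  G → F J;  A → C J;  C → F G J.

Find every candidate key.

{A}, {C, D}, {C, E}, {B, E, F}, {B, E, G}, {B, E, J}

{A}⁺: A→CJ adds C, J; C→FGJ adds F, G; CF→BJ adds B; AFJ→CDG adds D; CD→EFG adds E → {A, B, C, D, E, F, G, J}.
{C, D}⁺: CD→EFG adds E, F, G; G→FJ adds J; CF→BJ adds B; BEJ→A adds A → {A, B, C, D, E, F, G, J}. Minimal: {D}⁺ = {D}; {C}⁺ = {B, C, F, G, J} — none reach the full schema.
{C, E}⁺: C→FGJ adds F, G, J; CF→BJ adds B; BEJ→A adds A; AFJ→CDG adds D → {A, B, C, D, E, F, G, J}. Minimal: {E}⁺ = {E}; {C}⁺ = {B, C, F, G, J} — none reach the full schema.
{B, E, F}⁺: BEF→C adds C; CF→BJ adds J; BEJ→A adds A; AFJ→CDG adds D, G → {A, B, C, D, E, F, G, J}. Minimal: {E, F}⁺ = {E, F}; {B, F}⁺ = {B, F}; {B, E}⁺ = {B, E} — none reach the full schema.
{B, E, G}⁺: G→FJ adds F, J; BEF→C adds C; BEJ→A adds A; AFJ→CDG adds D → {A, B, C, D, E, F, G, J}. Minimal: {E, G}⁺ = {E, F, G, J}; {B, G}⁺ = {B, F, G, J}; {B, E}⁺ = {B, E} — none reach the full schema.
{B, E, J}⁺: BEJ→A adds A; A→CJ adds C; C→FGJ adds F, G; AFJ→CDG adds D → {A, B, C, D, E, F, G, J}. Minimal: {E, J}⁺ = {E, J}; {B, J}⁺ = {B, J}; {B, E}⁺ = {B, E} — none reach the full schema.
Any other superkey contains one of these as a subset, so there are no further candidate keys.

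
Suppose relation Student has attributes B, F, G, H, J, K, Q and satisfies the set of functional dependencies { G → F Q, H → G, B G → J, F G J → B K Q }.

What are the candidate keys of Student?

BH, HJ

Attribute H never appears on the right-hand side of any dependency, so H must belong to every candidate key.
{H}⁺ = {F, G, H, Q}, which is not all of the schema, so we must add further attributes.
{B, H}⁺: H→G adds G; BG→J adds J; G→FQ adds F, Q; FGJ→BKQ adds K → {B, F, G, H, J, K, Q}. Minimal: {H}⁺ = {F, G, H, Q}; {B}⁺ = {B} — none reach the full schema.
{H, J}⁺: H→G adds G; G→FQ adds F, Q; FGJ→BKQ adds B, K → {B, F, G, H, J, K, Q}. Minimal: {J}⁺ = {J}; {H}⁺ = {F, G, H, Q} — none reach the full schema.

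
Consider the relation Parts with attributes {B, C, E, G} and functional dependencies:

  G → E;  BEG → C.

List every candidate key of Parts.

Attributes B, G never appear on any right-hand side, so every candidate key must contain {B, G}.
{B, G}⁺ = {B, C, E, G}, which is all of the schema, so {B, G} is the only candidate key.

(B, G)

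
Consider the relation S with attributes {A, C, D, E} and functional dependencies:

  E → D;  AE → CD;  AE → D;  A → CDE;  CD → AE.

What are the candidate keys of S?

{A}⁺: A→CDE adds C, D, E → {A, C, D, E}.
{C, D}⁺: CD→AE adds A, E → {A, C, D, E}. Minimal: {D}⁺ = {D}; {C}⁺ = {C} — none reach the full schema.
{C, E}⁺: E→D adds D; CD→AE adds A → {A, C, D, E}. Minimal: {E}⁺ = {D, E}; {C}⁺ = {C} — none reach the full schema.

{A}, {C, D}, {C, E}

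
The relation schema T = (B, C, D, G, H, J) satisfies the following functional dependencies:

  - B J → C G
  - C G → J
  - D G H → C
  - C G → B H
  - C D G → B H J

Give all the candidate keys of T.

{B, D, J}⁺: BJ→CG adds C, G; CG→BH adds H → {B, C, D, G, H, J}.
{C, D, G}⁺: CG→J adds J; CG→BH adds B, H → {B, C, D, G, H, J}.
{D, G, H}⁺: DGH→C adds C; CG→BH adds B; CDG→BHJ adds J → {B, C, D, G, H, J}.

{B, D, J}, {C, D, G}, {D, G, H}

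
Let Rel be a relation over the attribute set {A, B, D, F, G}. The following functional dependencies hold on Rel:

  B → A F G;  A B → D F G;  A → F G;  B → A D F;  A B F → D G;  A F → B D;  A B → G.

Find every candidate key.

(A), (B)

{A}⁺: A→FG adds F, G; AF→BD adds B, D → {A, B, D, F, G}.
{B}⁺: B→AFG adds A, F, G; AB→DFG adds D → {A, B, D, F, G}.
Any other superkey contains one of these as a subset, so there are no further candidate keys.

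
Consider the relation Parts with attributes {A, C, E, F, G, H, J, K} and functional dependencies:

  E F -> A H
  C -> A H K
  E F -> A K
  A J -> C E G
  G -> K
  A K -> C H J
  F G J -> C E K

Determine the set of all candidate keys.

{C, F}⁺: C→AHK adds A, H, K; AK→CHJ adds J; AJ→CEG adds E, G → {A, C, E, F, G, H, J, K}.
{E, F}⁺: EF→AH adds A, H; EF→AK adds K; AK→CHJ adds C, J; AJ→CEG adds G → {A, C, E, F, G, H, J, K}.
{A, F, G}⁺: G→K adds K; AK→CHJ adds C, H, J; FGJ→CEK adds E → {A, C, E, F, G, H, J, K}.
{A, F, J}⁺: AJ→CEG adds C, E, G; G→K adds K; AK→CHJ adds H → {A, C, E, F, G, H, J, K}.
{A, F, K}⁺: AK→CHJ adds C, H, J; AJ→CEG adds E, G → {A, C, E, F, G, H, J, K}.
{F, G, J}⁺: G→K adds K; FGJ→CEK adds C, E; EF→AH adds A, H → {A, C, E, F, G, H, J, K}.

CF, EF, AFG, AFJ, AFK, FGJ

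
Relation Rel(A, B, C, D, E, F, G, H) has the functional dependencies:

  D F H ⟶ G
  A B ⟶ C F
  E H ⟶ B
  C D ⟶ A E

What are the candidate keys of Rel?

CDH; ABDH; ADEH

Attributes D, H never appear on any right-hand side, so every candidate key must contain {D, H}.
{D, H}⁺ = {D, H}, which is not all of the schema, so we must add further attributes.
{C, D, H}⁺: CD→AE adds A, E; EH→B adds B; AB→CF adds F; DFH→G adds G → {A, B, C, D, E, F, G, H}. Minimal: {D, H}⁺ = {D, H}; {C, H}⁺ = {C, H}; {C, D}⁺ = {A, C, D, E} — none reach the full schema.
{A, B, D, H}⁺: AB→CF adds C, F; CD→AE adds E; DFH→G adds G → {A, B, C, D, E, F, G, H}. Minimal: {B, D, H}⁺ = {B, D, H}; {A, D, H}⁺ = {A, D, H}; {A, B, H}⁺ = {A, B, C, F, H}; … — none reach the full schema.
{A, D, E, H}⁺: EH→B adds B; AB→CF adds C, F; DFH→G adds G → {A, B, C, D, E, F, G, H}. Minimal: {D, E, H}⁺ = {B, D, E, H}; {A, E, H}⁺ = {A, B, C, E, F, H}; {A, D, H}⁺ = {A, D, H}; … — none reach the full schema.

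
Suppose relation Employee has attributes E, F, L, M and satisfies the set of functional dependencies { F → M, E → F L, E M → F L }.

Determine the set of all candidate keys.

Attribute E never appears on the right-hand side of any dependency, so E must belong to every candidate key.
{E}⁺ = {E, F, L, M}, which is all of the schema, so {E} is the only candidate key.

E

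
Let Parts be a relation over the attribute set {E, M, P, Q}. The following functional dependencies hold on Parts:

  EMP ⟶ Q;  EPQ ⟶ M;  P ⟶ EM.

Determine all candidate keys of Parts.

P

Attribute P never appears on the right-hand side of any dependency, so P must belong to every candidate key.
{P}⁺ = {E, M, P, Q}, which is all of the schema, so {P} is the only candidate key.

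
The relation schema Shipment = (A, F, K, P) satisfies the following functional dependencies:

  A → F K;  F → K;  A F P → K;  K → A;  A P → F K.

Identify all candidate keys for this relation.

{A, P}, {F, P}, {K, P}

Attribute P never appears on the right-hand side of any dependency, so P must belong to every candidate key.
{P}⁺ = {P}, which is not all of the schema, so we must add further attributes.
{A, P}⁺: A→FK adds F, K → {A, F, K, P}. Minimal: {P}⁺ = {P}; {A}⁺ = {A, F, K} — none reach the full schema.
{F, P}⁺: F→K adds K; K→A adds A → {A, F, K, P}. Minimal: {P}⁺ = {P}; {F}⁺ = {A, F, K} — none reach the full schema.
{K, P}⁺: K→A adds A; AP→FK adds F → {A, F, K, P}. Minimal: {P}⁺ = {P}; {K}⁺ = {A, F, K} — none reach the full schema.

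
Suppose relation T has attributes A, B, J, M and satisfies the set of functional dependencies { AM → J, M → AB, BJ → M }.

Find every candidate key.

{M}⁺: M→AB adds A, B; AM→J adds J → {A, B, J, M}.
{B, J}⁺: BJ→M adds M; M→AB adds A → {A, B, J, M}. Minimal: {J}⁺ = {J}; {B}⁺ = {B} — none reach the full schema.

M; BJ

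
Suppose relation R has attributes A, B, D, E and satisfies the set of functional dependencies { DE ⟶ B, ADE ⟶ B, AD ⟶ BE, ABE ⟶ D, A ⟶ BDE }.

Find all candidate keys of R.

Attribute A never appears on the right-hand side of any dependency, so A must belong to every candidate key.
{A}⁺ = {A, B, D, E}, which is all of the schema, so {A} is the only candidate key.

{A}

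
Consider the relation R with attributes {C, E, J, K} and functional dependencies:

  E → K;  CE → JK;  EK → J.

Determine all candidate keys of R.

CE

Attributes C, E never appear on any right-hand side, so every candidate key must contain {C, E}.
{C, E}⁺ = {C, E, J, K}, which is all of the schema, so {C, E} is the only candidate key.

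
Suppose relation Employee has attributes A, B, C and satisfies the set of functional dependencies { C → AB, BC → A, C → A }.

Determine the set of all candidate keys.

Attribute C never appears on the right-hand side of any dependency, so C must belong to every candidate key.
{C}⁺ = {A, B, C}, which is all of the schema, so {C} is the only candidate key.

{C}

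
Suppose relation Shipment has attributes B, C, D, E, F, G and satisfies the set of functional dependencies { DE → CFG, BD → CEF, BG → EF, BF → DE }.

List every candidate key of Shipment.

Attribute B never appears on the right-hand side of any dependency, so B must belong to every candidate key.
{B}⁺ = {B}, which is not all of the schema, so we must add further attributes.
{B, D}⁺: BD→CEF adds C, E, F; DE→CFG adds G → {B, C, D, E, F, G}.
{B, F}⁺: BF→DE adds D, E; DE→CFG adds C, G → {B, C, D, E, F, G}.
{B, G}⁺: BG→EF adds E, F; BF→DE adds D; DE→CFG adds C → {B, C, D, E, F, G}.

(B, D), (B, F), (B, G)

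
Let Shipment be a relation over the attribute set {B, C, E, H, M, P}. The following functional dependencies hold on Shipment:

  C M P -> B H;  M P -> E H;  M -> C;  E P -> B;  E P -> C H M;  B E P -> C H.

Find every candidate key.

Attribute P never appears on the right-hand side of any dependency, so P must belong to every candidate key.
{P}⁺ = {P}, which is not all of the schema, so we must add further attributes.
{E, P}⁺: EP→B adds B; EP→CHM adds C, H, M → {B, C, E, H, M, P}. Minimal: {P}⁺ = {P}; {E}⁺ = {E} — none reach the full schema.
{M, P}⁺: MP→EH adds E, H; M→C adds C; EP→B adds B → {B, C, E, H, M, P}. Minimal: {P}⁺ = {P}; {M}⁺ = {C, M} — none reach the full schema.

EP; MP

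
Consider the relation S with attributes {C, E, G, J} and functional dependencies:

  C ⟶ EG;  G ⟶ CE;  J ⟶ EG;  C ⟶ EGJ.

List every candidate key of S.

{C}⁺: C→EG adds E, G; C→EGJ adds J → {C, E, G, J}.
{G}⁺: G→CE adds C, E; C→EGJ adds J → {C, E, G, J}.
{J}⁺: J→EG adds E, G; G→CE adds C → {C, E, G, J}.
Any other superkey contains one of these as a subset, so there are no further candidate keys.

(C); (G); (J)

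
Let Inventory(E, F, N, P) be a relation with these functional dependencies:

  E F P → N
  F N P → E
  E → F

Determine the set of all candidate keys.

(E, P), (F, N, P)

Attribute P never appears on the right-hand side of any dependency, so P must belong to every candidate key.
{P}⁺ = {P}, which is not all of the schema, so we must add further attributes.
{E, P}⁺: E→F adds F; EFP→N adds N → {E, F, N, P}.
{F, N, P}⁺: FNP→E adds E → {E, F, N, P}.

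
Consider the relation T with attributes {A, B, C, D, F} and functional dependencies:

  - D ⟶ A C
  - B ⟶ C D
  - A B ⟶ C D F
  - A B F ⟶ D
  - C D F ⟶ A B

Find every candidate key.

{B}⁺: B→CD adds C, D; D→AC adds A; AB→CDF adds F → {A, B, C, D, F}.
{D, F}⁺: D→AC adds A, C; CDF→AB adds B → {A, B, C, D, F}. Minimal: {F}⁺ = {F}; {D}⁺ = {A, C, D} — none reach the full schema.

{B}; {D, F}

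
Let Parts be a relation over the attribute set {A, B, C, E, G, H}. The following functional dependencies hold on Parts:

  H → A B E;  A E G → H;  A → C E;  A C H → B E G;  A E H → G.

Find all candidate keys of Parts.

{H}; {A, G}

{H}⁺: H→ABE adds A, B, E; A→CE adds C; ACH→BEG adds G → {A, B, C, E, G, H}.
{A, G}⁺: A→CE adds C, E; AEG→H adds H; ACH→BEG adds B → {A, B, C, E, G, H}.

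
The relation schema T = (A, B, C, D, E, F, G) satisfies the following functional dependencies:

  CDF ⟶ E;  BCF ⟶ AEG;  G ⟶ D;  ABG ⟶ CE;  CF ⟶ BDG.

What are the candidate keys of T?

(C, F), (A, B, F, G)

Attribute F never appears on the right-hand side of any dependency, so F must belong to every candidate key.
{F}⁺ = {F}, which is not all of the schema, so we must add further attributes.
{C, F}⁺: CF→BDG adds B, D, G; CDF→E adds E; BCF→AEG adds A → {A, B, C, D, E, F, G}. Minimal: {F}⁺ = {F}; {C}⁺ = {C} — none reach the full schema.
{A, B, F, G}⁺: G→D adds D; ABG→CE adds C, E → {A, B, C, D, E, F, G}. Minimal: {B, F, G}⁺ = {B, D, F, G}; {A, F, G}⁺ = {A, D, F, G}; {A, B, G}⁺ = {A, B, C, D, E, G}; … — none reach the full schema.
Any other superkey contains one of these as a subset, so there are no further candidate keys.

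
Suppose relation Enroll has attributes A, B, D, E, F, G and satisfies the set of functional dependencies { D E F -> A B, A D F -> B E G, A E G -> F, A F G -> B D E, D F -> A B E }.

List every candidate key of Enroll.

{D, F}⁺: DF→ABE adds A, B, E; ADF→BEG adds G → {A, B, D, E, F, G}. Minimal: {F}⁺ = {F}; {D}⁺ = {D} — none reach the full schema.
{A, E, G}⁺: AEG→F adds F; AFG→BDE adds B, D → {A, B, D, E, F, G}. Minimal: {E, G}⁺ = {E, G}; {A, G}⁺ = {A, G}; {A, E}⁺ = {A, E} — none reach the full schema.
{A, F, G}⁺: AFG→BDE adds B, D, E → {A, B, D, E, F, G}. Minimal: {F, G}⁺ = {F, G}; {A, G}⁺ = {A, G}; {A, F}⁺ = {A, F} — none reach the full schema.
Any other superkey contains one of these as a subset, so there are no further candidate keys.

DF; AEG; AFG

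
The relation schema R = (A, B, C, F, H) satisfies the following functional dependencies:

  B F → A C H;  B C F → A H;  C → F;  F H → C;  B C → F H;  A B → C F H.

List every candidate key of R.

Attribute B never appears on the right-hand side of any dependency, so B must belong to every candidate key.
{B}⁺ = {B}, which is not all of the schema, so we must add further attributes.
{A, B}⁺: AB→CFH adds C, F, H → {A, B, C, F, H}. Minimal: {B}⁺ = {B}; {A}⁺ = {A} — none reach the full schema.
{B, C}⁺: C→F adds F; BC→FH adds H; BF→ACH adds A → {A, B, C, F, H}. Minimal: {C}⁺ = {C, F}; {B}⁺ = {B} — none reach the full schema.
{B, F}⁺: BF→ACH adds A, C, H → {A, B, C, F, H}. Minimal: {F}⁺ = {F}; {B}⁺ = {B} — none reach the full schema.

AB, BC, BF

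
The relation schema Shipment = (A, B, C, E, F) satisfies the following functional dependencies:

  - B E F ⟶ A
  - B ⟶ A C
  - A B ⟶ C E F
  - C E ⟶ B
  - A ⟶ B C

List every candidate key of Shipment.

A; B; CE

{A}⁺: A→BC adds B, C; AB→CEF adds E, F → {A, B, C, E, F}.
{B}⁺: B→AC adds A, C; AB→CEF adds E, F → {A, B, C, E, F}.
{C, E}⁺: CE→B adds B; B→AC adds A; AB→CEF adds F → {A, B, C, E, F}. Minimal: {E}⁺ = {E}; {C}⁺ = {C} — none reach the full schema.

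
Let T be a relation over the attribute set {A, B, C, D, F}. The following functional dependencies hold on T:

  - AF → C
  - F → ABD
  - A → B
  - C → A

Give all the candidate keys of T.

{F}⁺: F→ABD adds A, B, D; AF→C adds C → {A, B, C, D, F}.
No other minimal superkey exists.

{F}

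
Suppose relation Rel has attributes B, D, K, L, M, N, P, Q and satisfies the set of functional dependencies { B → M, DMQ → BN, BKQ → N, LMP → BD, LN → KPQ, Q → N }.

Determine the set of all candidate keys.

{B, L, N}, {B, L, Q}, {L, M, N}, {L, M, Q}

Attribute L never appears on the right-hand side of any dependency, so L must belong to every candidate key.
{L}⁺ = {L}, which is not all of the schema, so we must add further attributes.
{B, L, N}⁺: B→M adds M; LN→KPQ adds K, P, Q; LMP→BD adds D → {B, D, K, L, M, N, P, Q}. Minimal: {L, N}⁺ = {K, L, N, P, Q}; {B, N}⁺ = {B, M, N}; {B, L}⁺ = {B, L, M} — none reach the full schema.
{B, L, Q}⁺: B→M adds M; Q→N adds N; LN→KPQ adds K, P; LMP→BD adds D → {B, D, K, L, M, N, P, Q}. Minimal: {L, Q}⁺ = {K, L, N, P, Q}; {B, Q}⁺ = {B, M, N, Q}; {B, L}⁺ = {B, L, M} — none reach the full schema.
{L, M, N}⁺: LN→KPQ adds K, P, Q; LMP→BD adds B, D → {B, D, K, L, M, N, P, Q}. Minimal: {M, N}⁺ = {M, N}; {L, N}⁺ = {K, L, N, P, Q}; {L, M}⁺ = {L, M} — none reach the full schema.
{L, M, Q}⁺: Q→N adds N; LN→KPQ adds K, P; LMP→BD adds B, D → {B, D, K, L, M, N, P, Q}. Minimal: {M, Q}⁺ = {M, N, Q}; {L, Q}⁺ = {K, L, N, P, Q}; {L, M}⁺ = {L, M} — none reach the full schema.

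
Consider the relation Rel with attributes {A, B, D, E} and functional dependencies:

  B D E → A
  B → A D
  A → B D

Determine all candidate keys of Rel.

{A, E}⁺: A→BD adds B, D → {A, B, D, E}. Minimal: {E}⁺ = {E}; {A}⁺ = {A, B, D} — none reach the full schema.
{B, E}⁺: B→AD adds A, D → {A, B, D, E}. Minimal: {E}⁺ = {E}; {B}⁺ = {A, B, D} — none reach the full schema.
Any other superkey contains one of these as a subset, so there are no further candidate keys.

{A, E}, {B, E}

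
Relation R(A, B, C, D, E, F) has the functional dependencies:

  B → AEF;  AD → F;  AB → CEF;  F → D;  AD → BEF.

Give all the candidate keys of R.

{B}, {A, D}, {A, F}

{B}⁺: B→AEF adds A, E, F; AB→CEF adds C; F→D adds D → {A, B, C, D, E, F}.
{A, D}⁺: AD→F adds F; AD→BEF adds B, E; AB→CEF adds C → {A, B, C, D, E, F}. Minimal: {D}⁺ = {D}; {A}⁺ = {A} — none reach the full schema.
{A, F}⁺: F→D adds D; AD→BEF adds B, E; AB→CEF adds C → {A, B, C, D, E, F}. Minimal: {F}⁺ = {D, F}; {A}⁺ = {A} — none reach the full schema.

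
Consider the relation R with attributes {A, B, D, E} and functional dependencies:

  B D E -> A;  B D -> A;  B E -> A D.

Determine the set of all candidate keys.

Attributes B, E never appear on any right-hand side, so every candidate key must contain {B, E}.
{B, E}⁺ = {A, B, D, E}, which is all of the schema, so {B, E} is the only candidate key.

{B, E}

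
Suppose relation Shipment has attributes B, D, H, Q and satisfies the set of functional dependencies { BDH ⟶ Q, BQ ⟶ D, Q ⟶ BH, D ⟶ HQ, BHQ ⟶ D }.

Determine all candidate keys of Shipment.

D; Q

{D}⁺: D→HQ adds H, Q; Q→BH adds B → {B, D, H, Q}.
{Q}⁺: Q→BH adds B, H; BHQ→D adds D → {B, D, H, Q}.
Any other superkey contains one of these as a subset, so there are no further candidate keys.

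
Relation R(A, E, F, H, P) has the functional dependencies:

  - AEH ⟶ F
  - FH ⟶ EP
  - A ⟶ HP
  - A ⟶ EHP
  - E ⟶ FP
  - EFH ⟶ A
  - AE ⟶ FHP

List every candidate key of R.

{A}⁺: A→HP adds H, P; A→EHP adds E; E→FP adds F → {A, E, F, H, P}.
{E, H}⁺: E→FP adds F, P; EFH→A adds A → {A, E, F, H, P}. Minimal: {H}⁺ = {H}; {E}⁺ = {E, F, P} — none reach the full schema.
{F, H}⁺: FH→EP adds E, P; EFH→A adds A → {A, E, F, H, P}. Minimal: {H}⁺ = {H}; {F}⁺ = {F} — none reach the full schema.

A, EH, FH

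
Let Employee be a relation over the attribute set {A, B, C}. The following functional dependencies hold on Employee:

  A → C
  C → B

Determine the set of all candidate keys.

{A}

Attribute A never appears on the right-hand side of any dependency, so A must belong to every candidate key.
{A}⁺ = {A, B, C}, which is all of the schema, so {A} is the only candidate key.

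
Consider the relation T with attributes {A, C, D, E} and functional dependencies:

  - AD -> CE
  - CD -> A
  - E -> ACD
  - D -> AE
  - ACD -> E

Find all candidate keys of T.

{D}⁺: D→AE adds A, E; AD→CE adds C → {A, C, D, E}.
{E}⁺: E→ACD adds A, C, D → {A, C, D, E}.

(D), (E)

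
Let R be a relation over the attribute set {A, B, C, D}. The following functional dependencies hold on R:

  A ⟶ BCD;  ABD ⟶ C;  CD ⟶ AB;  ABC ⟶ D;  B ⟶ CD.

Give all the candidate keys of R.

A, B, CD

{A}⁺: A→BCD adds B, C, D → {A, B, C, D}.
{B}⁺: B→CD adds C, D; CD→AB adds A → {A, B, C, D}.
{C, D}⁺: CD→AB adds A, B → {A, B, C, D}. Minimal: {D}⁺ = {D}; {C}⁺ = {C} — none reach the full schema.
Any other superkey contains one of these as a subset, so there are no further candidate keys.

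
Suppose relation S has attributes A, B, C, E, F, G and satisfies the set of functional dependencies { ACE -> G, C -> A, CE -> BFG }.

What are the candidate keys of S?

(C, E)

{C, E}⁺: C→A adds A; CE→BFG adds B, F, G → {A, B, C, E, F, G}. Minimal: {E}⁺ = {E}; {C}⁺ = {A, C} — none reach the full schema.
No other minimal superkey exists.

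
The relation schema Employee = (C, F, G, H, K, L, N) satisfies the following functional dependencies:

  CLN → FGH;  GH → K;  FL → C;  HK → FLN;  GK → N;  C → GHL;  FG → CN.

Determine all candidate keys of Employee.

C; FG; FL; GH; HK

{C}⁺: C→GHL adds G, H, L; GH→K adds K; HK→FLN adds F, N → {C, F, G, H, K, L, N}.
{F, G}⁺: FG→CN adds C, N; C→GHL adds H, L; GH→K adds K → {C, F, G, H, K, L, N}. Minimal: {G}⁺ = {G}; {F}⁺ = {F} — none reach the full schema.
{F, L}⁺: FL→C adds C; C→GHL adds G, H; FG→CN adds N; GH→K adds K → {C, F, G, H, K, L, N}. Minimal: {L}⁺ = {L}; {F}⁺ = {F} — none reach the full schema.
{G, H}⁺: GH→K adds K; HK→FLN adds F, L, N; FG→CN adds C → {C, F, G, H, K, L, N}. Minimal: {H}⁺ = {H}; {G}⁺ = {G} — none reach the full schema.
{H, K}⁺: HK→FLN adds F, L, N; FL→C adds C; C→GHL adds G → {C, F, G, H, K, L, N}. Minimal: {K}⁺ = {K}; {H}⁺ = {H} — none reach the full schema.
Any other superkey contains one of these as a subset, so there are no further candidate keys.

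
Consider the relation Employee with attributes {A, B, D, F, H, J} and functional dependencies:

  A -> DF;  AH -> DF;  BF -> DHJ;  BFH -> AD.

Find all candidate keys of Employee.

AB; BF

Attribute B never appears on the right-hand side of any dependency, so B must belong to every candidate key.
{B}⁺ = {B}, which is not all of the schema, so we must add further attributes.
{A, B}⁺: A→DF adds D, F; BF→DHJ adds H, J → {A, B, D, F, H, J}. Minimal: {B}⁺ = {B}; {A}⁺ = {A, D, F} — none reach the full schema.
{B, F}⁺: BF→DHJ adds D, H, J; BFH→AD adds A → {A, B, D, F, H, J}. Minimal: {F}⁺ = {F}; {B}⁺ = {B} — none reach the full schema.
Any other superkey contains one of these as a subset, so there are no further candidate keys.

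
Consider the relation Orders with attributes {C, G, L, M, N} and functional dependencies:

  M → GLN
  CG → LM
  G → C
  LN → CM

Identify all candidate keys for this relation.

G, M, LN

{G}⁺: G→C adds C; CG→LM adds L, M; M→GLN adds N → {C, G, L, M, N}.
{M}⁺: M→GLN adds G, L, N; G→C adds C → {C, G, L, M, N}.
{L, N}⁺: LN→CM adds C, M; M→GLN adds G → {C, G, L, M, N}. Minimal: {N}⁺ = {N}; {L}⁺ = {L} — none reach the full schema.
Any other superkey contains one of these as a subset, so there are no further candidate keys.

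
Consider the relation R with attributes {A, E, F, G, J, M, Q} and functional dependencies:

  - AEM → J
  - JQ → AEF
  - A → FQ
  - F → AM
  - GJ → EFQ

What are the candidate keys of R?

(G, J), (A, E, G), (E, F, G)

{G, J}⁺: GJ→EFQ adds E, F, Q; JQ→AEF adds A; F→AM adds M → {A, E, F, G, J, M, Q}. Minimal: {J}⁺ = {J}; {G}⁺ = {G} — none reach the full schema.
{A, E, G}⁺: A→FQ adds F, Q; F→AM adds M; AEM→J adds J → {A, E, F, G, J, M, Q}. Minimal: {E, G}⁺ = {E, G}; {A, G}⁺ = {A, F, G, M, Q}; {A, E}⁺ = {A, E, F, J, M, Q} — none reach the full schema.
{E, F, G}⁺: F→AM adds A, M; AEM→J adds J; A→FQ adds Q → {A, E, F, G, J, M, Q}. Minimal: {F, G}⁺ = {A, F, G, M, Q}; {E, G}⁺ = {E, G}; {E, F}⁺ = {A, E, F, J, M, Q} — none reach the full schema.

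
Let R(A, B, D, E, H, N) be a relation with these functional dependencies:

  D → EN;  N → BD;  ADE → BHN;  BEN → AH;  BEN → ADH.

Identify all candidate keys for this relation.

{D}⁺: D→EN adds E, N; N→BD adds B; BEN→AH adds A, H → {A, B, D, E, H, N}.
{N}⁺: N→BD adds B, D; D→EN adds E; BEN→AH adds A, H → {A, B, D, E, H, N}.
Any other superkey contains one of these as a subset, so there are no further candidate keys.

{D}, {N}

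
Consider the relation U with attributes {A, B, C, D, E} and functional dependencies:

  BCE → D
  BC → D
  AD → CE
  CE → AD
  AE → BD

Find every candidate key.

{A, D}⁺: AD→CE adds C, E; AE→BD adds B → {A, B, C, D, E}. Minimal: {D}⁺ = {D}; {A}⁺ = {A} — none reach the full schema.
{A, E}⁺: AE→BD adds B, D; AD→CE adds C → {A, B, C, D, E}. Minimal: {E}⁺ = {E}; {A}⁺ = {A} — none reach the full schema.
{C, E}⁺: CE→AD adds A, D; AE→BD adds B → {A, B, C, D, E}. Minimal: {E}⁺ = {E}; {C}⁺ = {C} — none reach the full schema.
{A, B, C}⁺: BC→D adds D; AD→CE adds E → {A, B, C, D, E}. Minimal: {B, C}⁺ = {B, C, D}; {A, C}⁺ = {A, C}; {A, B}⁺ = {A, B} — none reach the full schema.

{A, D}, {A, E}, {C, E}, {A, B, C}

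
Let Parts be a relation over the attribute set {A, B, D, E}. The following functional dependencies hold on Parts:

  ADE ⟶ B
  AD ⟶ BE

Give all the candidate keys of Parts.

(A, D)

Attributes A, D never appear on any right-hand side, so every candidate key must contain {A, D}.
{A, D}⁺ = {A, B, D, E}, which is all of the schema, so {A, D} is the only candidate key.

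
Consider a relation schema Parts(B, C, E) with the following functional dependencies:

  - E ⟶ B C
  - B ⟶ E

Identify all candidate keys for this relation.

{B}⁺: B→E adds E; E→BC adds C → {B, C, E}.
{E}⁺: E→BC adds B, C → {B, C, E}.
Any other superkey contains one of these as a subset, so there are no further candidate keys.

{B}, {E}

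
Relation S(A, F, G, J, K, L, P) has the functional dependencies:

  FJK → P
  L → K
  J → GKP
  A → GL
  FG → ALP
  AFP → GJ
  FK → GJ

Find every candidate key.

Attribute F never appears on the right-hand side of any dependency, so F must belong to every candidate key.
{F}⁺ = {F}, which is not all of the schema, so we must add further attributes.
{A, F}⁺: A→GL adds G, L; FG→ALP adds P; AFP→GJ adds J; L→K adds K → {A, F, G, J, K, L, P}. Minimal: {F}⁺ = {F}; {A}⁺ = {A, G, K, L} — none reach the full schema.
{F, G}⁺: FG→ALP adds A, L, P; AFP→GJ adds J; L→K adds K → {A, F, G, J, K, L, P}. Minimal: {G}⁺ = {G}; {F}⁺ = {F} — none reach the full schema.
{F, J}⁺: J→GKP adds G, K, P; FG→ALP adds A, L → {A, F, G, J, K, L, P}. Minimal: {J}⁺ = {G, J, K, P}; {F}⁺ = {F} — none reach the full schema.
{F, K}⁺: FK→GJ adds G, J; FJK→P adds P; FG→ALP adds A, L → {A, F, G, J, K, L, P}. Minimal: {K}⁺ = {K}; {F}⁺ = {F} — none reach the full schema.
{F, L}⁺: L→K adds K; FK→GJ adds G, J; FJK→P adds P; FG→ALP adds A → {A, F, G, J, K, L, P}. Minimal: {L}⁺ = {K, L}; {F}⁺ = {F} — none reach the full schema.
Any other superkey contains one of these as a subset, so there are no further candidate keys.

AF, FG, FJ, FK, FL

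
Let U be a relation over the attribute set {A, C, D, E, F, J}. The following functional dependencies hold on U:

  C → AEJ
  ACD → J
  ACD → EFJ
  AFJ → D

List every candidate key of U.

{C, D}, {C, F}

{C, D}⁺: C→AEJ adds A, E, J; ACD→EFJ adds F → {A, C, D, E, F, J}.
{C, F}⁺: C→AEJ adds A, E, J; AFJ→D adds D → {A, C, D, E, F, J}.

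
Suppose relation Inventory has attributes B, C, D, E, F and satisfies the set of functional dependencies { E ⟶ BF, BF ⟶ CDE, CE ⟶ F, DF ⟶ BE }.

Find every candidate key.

{E}, {B, F}, {D, F}

{E}⁺: E→BF adds B, F; BF→CDE adds C, D → {B, C, D, E, F}.
{B, F}⁺: BF→CDE adds C, D, E → {B, C, D, E, F}. Minimal: {F}⁺ = {F}; {B}⁺ = {B} — none reach the full schema.
{D, F}⁺: DF→BE adds B, E; BF→CDE adds C → {B, C, D, E, F}. Minimal: {F}⁺ = {F}; {D}⁺ = {D} — none reach the full schema.
Any other superkey contains one of these as a subset, so there are no further candidate keys.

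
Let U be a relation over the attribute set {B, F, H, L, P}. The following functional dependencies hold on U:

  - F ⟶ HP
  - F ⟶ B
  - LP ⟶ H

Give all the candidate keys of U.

{F, L}

Attributes F, L never appear on any right-hand side, so every candidate key must contain {F, L}.
{F, L}⁺ = {B, F, H, L, P}, which is all of the schema, so {F, L} is the only candidate key.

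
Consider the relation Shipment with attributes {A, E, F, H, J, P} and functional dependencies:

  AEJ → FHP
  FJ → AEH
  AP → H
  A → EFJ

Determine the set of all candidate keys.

{A}⁺: A→EFJ adds E, F, J; AEJ→FHP adds H, P → {A, E, F, H, J, P}.
{F, J}⁺: FJ→AEH adds A, E, H; AEJ→FHP adds P → {A, E, F, H, J, P}. Minimal: {J}⁺ = {J}; {F}⁺ = {F} — none reach the full schema.
Any other superkey contains one of these as a subset, so there are no further candidate keys.

(A), (F, J)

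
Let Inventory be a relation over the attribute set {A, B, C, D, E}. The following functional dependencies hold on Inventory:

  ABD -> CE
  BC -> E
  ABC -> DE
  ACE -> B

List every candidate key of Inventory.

{A, B, C}; {A, B, D}; {A, C, E}

Attribute A never appears on the right-hand side of any dependency, so A must belong to every candidate key.
{A}⁺ = {A}, which is not all of the schema, so we must add further attributes.
{A, B, C}⁺: BC→E adds E; ABC→DE adds D → {A, B, C, D, E}.
{A, B, D}⁺: ABD→CE adds C, E → {A, B, C, D, E}.
{A, C, E}⁺: ACE→B adds B; ABC→DE adds D → {A, B, C, D, E}.
Any other superkey contains one of these as a subset, so there are no further candidate keys.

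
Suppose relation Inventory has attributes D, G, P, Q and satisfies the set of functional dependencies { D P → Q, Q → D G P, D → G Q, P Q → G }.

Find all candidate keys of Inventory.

{D}⁺: D→GQ adds G, Q; Q→DGP adds P → {D, G, P, Q}.
{Q}⁺: Q→DGP adds D, G, P → {D, G, P, Q}.
Any other superkey contains one of these as a subset, so there are no further candidate keys.

D, Q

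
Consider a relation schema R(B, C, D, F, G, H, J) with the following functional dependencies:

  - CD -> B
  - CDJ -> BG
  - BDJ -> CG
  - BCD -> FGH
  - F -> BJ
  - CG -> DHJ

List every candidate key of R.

{C, D}⁺: CD→B adds B; BCD→FGH adds F, G, H; F→BJ adds J → {B, C, D, F, G, H, J}.
{C, G}⁺: CG→DHJ adds D, H, J; CD→B adds B; BCD→FGH adds F → {B, C, D, F, G, H, J}.
{D, F}⁺: F→BJ adds B, J; BDJ→CG adds C, G; BCD→FGH adds H → {B, C, D, F, G, H, J}.
{B, D, J}⁺: BDJ→CG adds C, G; BCD→FGH adds F, H → {B, C, D, F, G, H, J}.
Any other superkey contains one of these as a subset, so there are no further candidate keys.

CD; CG; DF; BDJ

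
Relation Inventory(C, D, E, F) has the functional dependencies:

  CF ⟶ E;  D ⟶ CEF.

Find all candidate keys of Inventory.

Attribute D never appears on the right-hand side of any dependency, so D must belong to every candidate key.
{D}⁺ = {C, D, E, F}, which is all of the schema, so {D} is the only candidate key.

D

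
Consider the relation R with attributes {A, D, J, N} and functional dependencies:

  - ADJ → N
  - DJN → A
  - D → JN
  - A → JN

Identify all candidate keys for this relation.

D

Attribute D never appears on the right-hand side of any dependency, so D must belong to every candidate key.
{D}⁺ = {A, D, J, N}, which is all of the schema, so {D} is the only candidate key.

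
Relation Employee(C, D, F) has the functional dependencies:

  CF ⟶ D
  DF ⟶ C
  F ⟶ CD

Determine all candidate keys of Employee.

{F}

Attribute F never appears on the right-hand side of any dependency, so F must belong to every candidate key.
{F}⁺ = {C, D, F}, which is all of the schema, so {F} is the only candidate key.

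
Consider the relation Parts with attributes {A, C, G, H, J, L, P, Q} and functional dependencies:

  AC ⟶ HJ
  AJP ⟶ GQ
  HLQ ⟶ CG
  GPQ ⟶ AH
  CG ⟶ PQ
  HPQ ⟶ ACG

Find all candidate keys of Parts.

CGL, HLQ, ACLP, ACLQ, AJLP, GLPQ

{C, G, L}⁺: CG→PQ adds P, Q; GPQ→AH adds A, H; AC→HJ adds J → {A, C, G, H, J, L, P, Q}.
{H, L, Q}⁺: HLQ→CG adds C, G; CG→PQ adds P; HPQ→ACG adds A; AC→HJ adds J → {A, C, G, H, J, L, P, Q}.
{A, C, L, P}⁺: AC→HJ adds H, J; AJP→GQ adds G, Q → {A, C, G, H, J, L, P, Q}.
{A, C, L, Q}⁺: AC→HJ adds H, J; HLQ→CG adds G; CG→PQ adds P → {A, C, G, H, J, L, P, Q}.
{A, J, L, P}⁺: AJP→GQ adds G, Q; GPQ→AH adds H; HPQ→ACG adds C → {A, C, G, H, J, L, P, Q}.
{G, L, P, Q}⁺: GPQ→AH adds A, H; HPQ→ACG adds C; AC→HJ adds J → {A, C, G, H, J, L, P, Q}.
Any other superkey contains one of these as a subset, so there are no further candidate keys.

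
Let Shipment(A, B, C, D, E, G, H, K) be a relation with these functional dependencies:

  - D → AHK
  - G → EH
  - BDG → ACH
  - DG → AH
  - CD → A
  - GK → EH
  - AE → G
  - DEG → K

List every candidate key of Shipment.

BDE; BDG

Attributes B, D never appear on any right-hand side, so every candidate key must contain {B, D}.
{B, D}⁺ = {A, B, D, H, K}, which is not all of the schema, so we must add further attributes.
{B, D, E}⁺: D→AHK adds A, H, K; AE→G adds G; BDG→ACH adds C → {A, B, C, D, E, G, H, K}.
{B, D, G}⁺: D→AHK adds A, H, K; G→EH adds E; BDG→ACH adds C → {A, B, C, D, E, G, H, K}.
Any other superkey contains one of these as a subset, so there are no further candidate keys.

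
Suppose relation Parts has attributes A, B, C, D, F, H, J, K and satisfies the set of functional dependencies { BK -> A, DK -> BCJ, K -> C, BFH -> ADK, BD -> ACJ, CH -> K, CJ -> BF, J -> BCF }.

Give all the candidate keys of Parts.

Attribute H never appears on the right-hand side of any dependency, so H must belong to every candidate key.
{H}⁺ = {H}, which is not all of the schema, so we must add further attributes.
{H, J}⁺: J→BCF adds B, C, F; BFH→ADK adds A, D, K → {A, B, C, D, F, H, J, K}. Minimal: {J}⁺ = {B, C, F, J}; {H}⁺ = {H} — none reach the full schema.
{B, D, H}⁺: BD→ACJ adds A, C, J; CH→K adds K; CJ→BF adds F → {A, B, C, D, F, H, J, K}. Minimal: {D, H}⁺ = {D, H}; {B, H}⁺ = {B, H}; {B, D}⁺ = {A, B, C, D, F, J} — none reach the full schema.
{B, F, H}⁺: BFH→ADK adds A, D, K; BD→ACJ adds C, J → {A, B, C, D, F, H, J, K}. Minimal: {F, H}⁺ = {F, H}; {B, H}⁺ = {B, H}; {B, F}⁺ = {B, F} — none reach the full schema.
{C, D, H}⁺: CH→K adds K; DK→BCJ adds B, J; BD→ACJ adds A; CJ→BF adds F → {A, B, C, D, F, H, J, K}. Minimal: {D, H}⁺ = {D, H}; {C, H}⁺ = {C, H, K}; {C, D}⁺ = {C, D} — none reach the full schema.
{D, H, K}⁺: DK→BCJ adds B, C, J; BD→ACJ adds A; CJ→BF adds F → {A, B, C, D, F, H, J, K}. Minimal: {H, K}⁺ = {C, H, K}; {D, K}⁺ = {A, B, C, D, F, J, K}; {D, H}⁺ = {D, H} — none reach the full schema.

(H, J), (B, D, H), (B, F, H), (C, D, H), (D, H, K)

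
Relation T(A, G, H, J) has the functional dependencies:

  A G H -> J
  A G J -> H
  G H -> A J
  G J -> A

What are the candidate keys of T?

Attribute G never appears on the right-hand side of any dependency, so G must belong to every candidate key.
{G}⁺ = {G}, which is not all of the schema, so we must add further attributes.
{G, H}⁺: GH→AJ adds A, J → {A, G, H, J}.
{G, J}⁺: GJ→A adds A; AGJ→H adds H → {A, G, H, J}.
Any other superkey contains one of these as a subset, so there are no further candidate keys.

GH, GJ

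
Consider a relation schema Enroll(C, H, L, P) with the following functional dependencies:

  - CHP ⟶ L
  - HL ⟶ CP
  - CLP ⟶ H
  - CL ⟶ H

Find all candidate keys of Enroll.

{C, L}⁺: CL→H adds H; HL→CP adds P → {C, H, L, P}. Minimal: {L}⁺ = {L}; {C}⁺ = {C} — none reach the full schema.
{H, L}⁺: HL→CP adds C, P → {C, H, L, P}. Minimal: {L}⁺ = {L}; {H}⁺ = {H} — none reach the full schema.
{C, H, P}⁺: CHP→L adds L → {C, H, L, P}. Minimal: {H, P}⁺ = {H, P}; {C, P}⁺ = {C, P}; {C, H}⁺ = {C, H} — none reach the full schema.
Any other superkey contains one of these as a subset, so there are no further candidate keys.

(C, L), (H, L), (C, H, P)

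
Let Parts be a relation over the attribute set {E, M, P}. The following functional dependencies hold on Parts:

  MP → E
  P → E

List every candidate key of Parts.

{M, P}

{M, P}⁺: MP→E adds E → {E, M, P}. Minimal: {P}⁺ = {E, P}; {M}⁺ = {M} — none reach the full schema.
No other minimal superkey exists.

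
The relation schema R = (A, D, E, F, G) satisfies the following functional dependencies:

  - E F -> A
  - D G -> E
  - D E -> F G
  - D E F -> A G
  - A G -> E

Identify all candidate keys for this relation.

Attribute D never appears on the right-hand side of any dependency, so D must belong to every candidate key.
{D}⁺ = {D}, which is not all of the schema, so we must add further attributes.
{D, E}⁺: DE→FG adds F, G; DEF→AG adds A → {A, D, E, F, G}. Minimal: {E}⁺ = {E}; {D}⁺ = {D} — none reach the full schema.
{D, G}⁺: DG→E adds E; DE→FG adds F; DEF→AG adds A → {A, D, E, F, G}. Minimal: {G}⁺ = {G}; {D}⁺ = {D} — none reach the full schema.

DE, DG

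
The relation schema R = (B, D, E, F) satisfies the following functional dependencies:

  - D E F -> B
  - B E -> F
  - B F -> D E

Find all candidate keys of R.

{B, E}, {B, F}, {D, E, F}

{B, E}⁺: BE→F adds F; BF→DE adds D → {B, D, E, F}.
{B, F}⁺: BF→DE adds D, E → {B, D, E, F}.
{D, E, F}⁺: DEF→B adds B → {B, D, E, F}.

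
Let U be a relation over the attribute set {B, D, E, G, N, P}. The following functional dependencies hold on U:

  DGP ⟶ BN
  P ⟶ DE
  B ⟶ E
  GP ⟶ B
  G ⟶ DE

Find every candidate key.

{G, P}

Attributes G, P never appear on any right-hand side, so every candidate key must contain {G, P}.
{G, P}⁺ = {B, D, E, G, N, P}, which is all of the schema, so {G, P} is the only candidate key.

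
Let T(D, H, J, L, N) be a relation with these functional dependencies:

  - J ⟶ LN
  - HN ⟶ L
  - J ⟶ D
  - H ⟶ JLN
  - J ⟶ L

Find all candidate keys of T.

(H)

{H}⁺: H→JLN adds J, L, N; J→D adds D → {D, H, J, L, N}.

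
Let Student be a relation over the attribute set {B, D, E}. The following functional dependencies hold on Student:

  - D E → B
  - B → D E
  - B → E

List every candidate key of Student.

{B}⁺: B→DE adds D, E → {B, D, E}.
{D, E}⁺: DE→B adds B → {B, D, E}. Minimal: {E}⁺ = {E}; {D}⁺ = {D} — none reach the full schema.
Any other superkey contains one of these as a subset, so there are no further candidate keys.

(B), (D, E)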